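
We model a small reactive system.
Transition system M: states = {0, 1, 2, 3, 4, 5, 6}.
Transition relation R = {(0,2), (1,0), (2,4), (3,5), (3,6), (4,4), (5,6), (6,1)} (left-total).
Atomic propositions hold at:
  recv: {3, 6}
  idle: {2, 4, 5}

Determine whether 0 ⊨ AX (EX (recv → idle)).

Sat(recv → idle) = {0, 1, 2, 4, 5}
Sat(EX (recv → idle)) = {s : some successor in {0, 1, 2, 4, 5}} = {0, 1, 2, 3, 4, 6}
Sat(AX (EX (recv → idle))) = {s : every successor in {0, 1, 2, 3, 4, 6}} = {0, 1, 2, 4, 5, 6}
0 ∈ Sat(AX (EX (recv → idle))) = {0, 1, 2, 4, 5, 6}, so the formula holds at 0.

Yes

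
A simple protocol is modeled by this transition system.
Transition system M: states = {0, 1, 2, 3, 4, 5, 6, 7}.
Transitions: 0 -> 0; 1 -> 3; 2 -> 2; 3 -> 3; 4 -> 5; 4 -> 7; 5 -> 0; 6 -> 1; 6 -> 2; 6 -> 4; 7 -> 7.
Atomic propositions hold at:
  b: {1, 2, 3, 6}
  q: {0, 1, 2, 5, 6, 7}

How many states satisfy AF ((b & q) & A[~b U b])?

3

Sat(b & q) = {1, 2, 6}
Sat(~b) = {0, 4, 5, 7}
A[~b U b]: least fixpoint, start Z0 = Sat(b) = {1, 2, 3, 6}, add states in Sat(~b) with every successor in Z. Already a fixed point.
Sat(A[~b U b]) = {1, 2, 3, 6}
Sat((b & q) & A[~b U b]) = {1, 2, 6}
AF ((b & q) & A[~b U b]): least fixpoint, start Z0 = {1, 2, 6}, add states with every successor in Z. Already a fixed point.
Sat(AF ((b & q) & A[~b U b])) = {1, 2, 6}
|Sat(AF ((b & q) & A[~b U b]))| = |{1, 2, 6}| = 3.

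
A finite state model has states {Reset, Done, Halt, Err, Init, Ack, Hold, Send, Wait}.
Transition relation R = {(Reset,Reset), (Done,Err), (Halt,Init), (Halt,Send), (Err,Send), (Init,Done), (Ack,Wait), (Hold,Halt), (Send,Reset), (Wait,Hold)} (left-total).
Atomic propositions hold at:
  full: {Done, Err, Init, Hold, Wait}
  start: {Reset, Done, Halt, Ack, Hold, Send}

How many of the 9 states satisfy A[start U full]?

6

A[start U full]: least fixpoint, start Z0 = Sat(full) = {Done, Err, Init, Hold, Wait}, add states in Sat(start) with every successor in Z. Z1 = {Done, Err, Init, Ack, Hold, Wait}; fixed.
Sat(A[start U full]) = {Done, Err, Init, Ack, Hold, Wait}
|Sat(A[start U full])| = |{Done, Err, Init, Ack, Hold, Wait}| = 6.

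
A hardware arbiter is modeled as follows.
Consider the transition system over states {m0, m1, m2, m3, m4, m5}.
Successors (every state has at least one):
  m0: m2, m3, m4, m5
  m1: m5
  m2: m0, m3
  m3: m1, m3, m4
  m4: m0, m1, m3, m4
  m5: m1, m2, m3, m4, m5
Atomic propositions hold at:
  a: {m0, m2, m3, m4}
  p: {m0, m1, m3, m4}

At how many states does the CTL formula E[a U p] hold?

5

E[a U p]: least fixpoint, start Z0 = Sat(p) = {m0, m1, m3, m4}, add states in Sat(a) with some successor in Z. Z1 = {m0, m1, m2, m3, m4}; fixed.
Sat(E[a U p]) = {m0, m1, m2, m3, m4}
|Sat(E[a U p])| = |{m0, m1, m2, m3, m4}| = 5.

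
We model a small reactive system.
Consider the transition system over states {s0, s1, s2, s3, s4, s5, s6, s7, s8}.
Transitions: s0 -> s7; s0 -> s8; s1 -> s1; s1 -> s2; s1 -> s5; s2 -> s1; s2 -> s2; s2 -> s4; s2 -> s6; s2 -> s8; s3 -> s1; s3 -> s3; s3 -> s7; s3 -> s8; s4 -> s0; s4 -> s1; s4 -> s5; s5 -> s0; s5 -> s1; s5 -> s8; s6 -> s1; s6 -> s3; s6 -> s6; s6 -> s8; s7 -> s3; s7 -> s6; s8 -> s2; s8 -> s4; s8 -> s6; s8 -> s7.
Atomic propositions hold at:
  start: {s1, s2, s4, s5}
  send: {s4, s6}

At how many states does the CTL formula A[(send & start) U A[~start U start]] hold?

4

Sat(send & start) = {s4}
Sat(~start) = {s0, s3, s6, s7, s8}
A[~start U start]: least fixpoint, start Z0 = Sat(start) = {s1, s2, s4, s5}, add states in Sat(~start) with every successor in Z. Already a fixed point.
Sat(A[~start U start]) = {s1, s2, s4, s5}
A[(send & start) U A[~start U start]]: least fixpoint, start Z0 = Sat(A[~start U start]) = {s1, s2, s4, s5}, add states in Sat(send & start) with every successor in Z. Already a fixed point.
Sat(A[(send & start) U A[~start U start]]) = {s1, s2, s4, s5}
|Sat(A[(send & start) U A[~start U start]])| = |{s1, s2, s4, s5}| = 4.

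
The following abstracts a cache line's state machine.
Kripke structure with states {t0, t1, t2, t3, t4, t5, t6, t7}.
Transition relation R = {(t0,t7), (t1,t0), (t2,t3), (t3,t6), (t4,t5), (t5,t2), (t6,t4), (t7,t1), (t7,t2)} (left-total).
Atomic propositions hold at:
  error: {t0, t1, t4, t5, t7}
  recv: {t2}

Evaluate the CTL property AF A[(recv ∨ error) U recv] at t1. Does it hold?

Sat(recv ∨ error) = {t0, t1, t2, t4, t5, t7}
A[(recv ∨ error) U recv]: least fixpoint, start Z0 = Sat(recv) = {t2}, add states in Sat(recv ∨ error) with every successor in Z. Z1 = {t2, t5}; Z2 = {t2, t4, t5}; fixed.
Sat(A[(recv ∨ error) U recv]) = {t2, t4, t5}
AF A[(recv ∨ error) U recv]: least fixpoint, start Z0 = {t2, t4, t5}, add states with every successor in Z. Z1 = {t2, t4, t5, t6}; Z2 = {t2, t3, t4, t5, t6}; fixed.
Sat(AF A[(recv ∨ error) U recv]) = {t2, t3, t4, t5, t6}
t1 ∉ Sat(AF A[(recv ∨ error) U recv]) = {t2, t3, t4, t5, t6}, so the formula does not hold at t1.

No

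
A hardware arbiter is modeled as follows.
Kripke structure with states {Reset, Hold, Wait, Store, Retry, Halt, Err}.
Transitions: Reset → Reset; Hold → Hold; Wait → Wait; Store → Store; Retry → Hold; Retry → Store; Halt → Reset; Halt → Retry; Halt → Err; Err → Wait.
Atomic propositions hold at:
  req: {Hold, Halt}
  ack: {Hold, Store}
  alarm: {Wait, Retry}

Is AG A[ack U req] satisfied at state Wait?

A[ack U req]: least fixpoint, start Z0 = Sat(req) = {Hold, Halt}, add states in Sat(ack) with every successor in Z. Already a fixed point.
Sat(A[ack U req]) = {Hold, Halt}
AG A[ack U req]: greatest fixpoint, start Z0 = {Hold, Halt}, keep only states in Sat with every successor in Z. Z1 = {Hold}; fixed.
Sat(AG A[ack U req]) = {Hold}
Wait ∉ Sat(AG A[ack U req]) = {Hold}, so the formula does not hold at Wait.

No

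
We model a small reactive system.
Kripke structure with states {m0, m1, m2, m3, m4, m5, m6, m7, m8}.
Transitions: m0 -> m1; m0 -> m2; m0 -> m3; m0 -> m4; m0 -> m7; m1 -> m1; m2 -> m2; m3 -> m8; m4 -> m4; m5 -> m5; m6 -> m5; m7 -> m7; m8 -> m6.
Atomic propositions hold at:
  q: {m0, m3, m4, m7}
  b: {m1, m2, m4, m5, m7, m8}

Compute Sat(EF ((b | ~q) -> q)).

{m0, m3, m4, m7}

Sat(~q) = {m1, m2, m5, m6, m8}
Sat(b | ~q) = {m1, m2, m4, m5, m6, m7, m8}
Sat((b | ~q) -> q) = {m0, m3, m4, m7}
EF ((b | ~q) -> q): least fixpoint, start Z0 = {m0, m3, m4, m7}, add states with some successor in Z. Already a fixed point.
Sat(EF ((b | ~q) -> q)) = {m0, m3, m4, m7}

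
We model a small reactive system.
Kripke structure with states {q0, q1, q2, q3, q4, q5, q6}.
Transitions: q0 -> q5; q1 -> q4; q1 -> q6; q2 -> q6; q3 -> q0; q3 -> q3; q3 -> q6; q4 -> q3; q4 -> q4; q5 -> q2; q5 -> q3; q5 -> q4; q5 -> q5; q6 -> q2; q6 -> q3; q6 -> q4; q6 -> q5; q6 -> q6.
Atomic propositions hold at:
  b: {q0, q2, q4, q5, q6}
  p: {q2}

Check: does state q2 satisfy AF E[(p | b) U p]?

Yes

Sat(p | b) = {q0, q2, q4, q5, q6}
E[(p | b) U p]: least fixpoint, start Z0 = Sat(p) = {q2}, add states in Sat(p | b) with some successor in Z. Z1 = {q2, q5, q6}; Z2 = {q0, q2, q5, q6}; fixed.
Sat(E[(p | b) U p]) = {q0, q2, q5, q6}
AF E[(p | b) U p]: least fixpoint, start Z0 = {q0, q2, q5, q6}, add states with every successor in Z. Already a fixed point.
Sat(AF E[(p | b) U p]) = {q0, q2, q5, q6}
q2 ∈ Sat(AF E[(p | b) U p]) = {q0, q2, q5, q6}, so the formula holds at q2.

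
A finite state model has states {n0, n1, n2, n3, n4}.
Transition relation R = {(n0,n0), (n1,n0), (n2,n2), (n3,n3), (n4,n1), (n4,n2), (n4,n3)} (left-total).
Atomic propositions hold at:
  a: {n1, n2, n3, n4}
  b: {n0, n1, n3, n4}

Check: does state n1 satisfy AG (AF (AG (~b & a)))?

Sat(~b) = {n2}
Sat(~b & a) = {n2}
AG (~b & a): greatest fixpoint, start Z0 = {n2}, keep only states in Sat with every successor in Z. Already a fixed point.
Sat(AG (~b & a)) = {n2}
AF (AG (~b & a)): least fixpoint, start Z0 = {n2}, add states with every successor in Z. Already a fixed point.
Sat(AF (AG (~b & a))) = {n2}
AG (AF (AG (~b & a))): greatest fixpoint, start Z0 = {n2}, keep only states in Sat with every successor in Z. Already a fixed point.
Sat(AG (AF (AG (~b & a)))) = {n2}
n1 ∉ Sat(AG (AF (AG (~b & a)))) = {n2}, so the formula does not hold at n1.

No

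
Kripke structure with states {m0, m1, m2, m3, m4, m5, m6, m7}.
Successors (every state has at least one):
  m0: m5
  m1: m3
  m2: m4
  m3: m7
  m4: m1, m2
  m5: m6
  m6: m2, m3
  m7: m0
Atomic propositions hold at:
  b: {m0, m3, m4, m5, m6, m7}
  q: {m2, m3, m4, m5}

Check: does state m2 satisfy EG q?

EG q: greatest fixpoint, start Z0 = {m2, m3, m4, m5}, keep only states in Sat with some successor in Z. Z1 = {m2, m4}; fixed.
Sat(EG q) = {m2, m4}
m2 ∈ Sat(EG q) = {m2, m4}, so the formula holds at m2.

Yes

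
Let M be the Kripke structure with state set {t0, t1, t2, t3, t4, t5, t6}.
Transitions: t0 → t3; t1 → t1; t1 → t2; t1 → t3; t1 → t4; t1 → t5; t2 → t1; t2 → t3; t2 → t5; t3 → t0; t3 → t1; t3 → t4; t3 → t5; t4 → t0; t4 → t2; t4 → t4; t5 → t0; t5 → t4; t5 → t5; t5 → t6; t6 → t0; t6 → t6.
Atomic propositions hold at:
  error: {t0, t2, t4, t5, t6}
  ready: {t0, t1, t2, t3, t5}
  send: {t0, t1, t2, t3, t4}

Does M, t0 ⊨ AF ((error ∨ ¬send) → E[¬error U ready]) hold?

Sat(¬send) = {t5, t6}
Sat(error ∨ ¬send) = {t0, t2, t4, t5, t6}
Sat(¬error) = {t1, t3}
E[¬error U ready]: least fixpoint, start Z0 = Sat(ready) = {t0, t1, t2, t3, t5}, add states in Sat(¬error) with some successor in Z. Already a fixed point.
Sat(E[¬error U ready]) = {t0, t1, t2, t3, t5}
Sat((error ∨ ¬send) → E[¬error U ready]) = {t0, t1, t2, t3, t5}
AF ((error ∨ ¬send) → E[¬error U ready]): least fixpoint, start Z0 = {t0, t1, t2, t3, t5}, add states with every successor in Z. Already a fixed point.
Sat(AF ((error ∨ ¬send) → E[¬error U ready])) = {t0, t1, t2, t3, t5}
t0 ∈ Sat(AF ((error ∨ ¬send) → E[¬error U ready])) = {t0, t1, t2, t3, t5}, so the formula holds at t0.

Yes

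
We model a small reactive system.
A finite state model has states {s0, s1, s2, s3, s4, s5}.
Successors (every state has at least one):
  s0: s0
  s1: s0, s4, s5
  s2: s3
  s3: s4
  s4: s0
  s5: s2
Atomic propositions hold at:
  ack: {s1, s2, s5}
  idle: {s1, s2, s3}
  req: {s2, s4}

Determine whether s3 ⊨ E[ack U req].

No

E[ack U req]: least fixpoint, start Z0 = Sat(req) = {s2, s4}, add states in Sat(ack) with some successor in Z. Z1 = {s1, s2, s4, s5}; fixed.
Sat(E[ack U req]) = {s1, s2, s4, s5}
s3 ∉ Sat(E[ack U req]) = {s1, s2, s4, s5}, so the formula does not hold at s3.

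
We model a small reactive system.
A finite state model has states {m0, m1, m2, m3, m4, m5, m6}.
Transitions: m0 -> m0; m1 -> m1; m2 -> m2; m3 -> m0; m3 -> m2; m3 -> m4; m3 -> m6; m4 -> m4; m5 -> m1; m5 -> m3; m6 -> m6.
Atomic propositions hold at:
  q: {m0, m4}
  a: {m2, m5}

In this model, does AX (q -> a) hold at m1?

Yes

Sat(q -> a) = {m1, m2, m3, m5, m6}
Sat(AX (q -> a)) = {s : every successor in {m1, m2, m3, m5, m6}} = {m1, m2, m5, m6}
m1 ∈ Sat(AX (q -> a)) = {m1, m2, m5, m6}, so the formula holds at m1.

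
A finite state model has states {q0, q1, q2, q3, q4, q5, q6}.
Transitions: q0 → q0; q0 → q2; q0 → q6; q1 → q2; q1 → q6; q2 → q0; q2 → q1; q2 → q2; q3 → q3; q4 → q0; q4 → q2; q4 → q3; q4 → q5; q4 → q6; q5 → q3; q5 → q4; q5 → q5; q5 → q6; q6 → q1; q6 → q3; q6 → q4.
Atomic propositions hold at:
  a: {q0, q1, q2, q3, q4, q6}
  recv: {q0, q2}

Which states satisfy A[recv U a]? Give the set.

{q0, q1, q2, q3, q4, q6}

A[recv U a]: least fixpoint, start Z0 = Sat(a) = {q0, q1, q2, q3, q4, q6}, add states in Sat(recv) with every successor in Z. Already a fixed point.
Sat(A[recv U a]) = {q0, q1, q2, q3, q4, q6}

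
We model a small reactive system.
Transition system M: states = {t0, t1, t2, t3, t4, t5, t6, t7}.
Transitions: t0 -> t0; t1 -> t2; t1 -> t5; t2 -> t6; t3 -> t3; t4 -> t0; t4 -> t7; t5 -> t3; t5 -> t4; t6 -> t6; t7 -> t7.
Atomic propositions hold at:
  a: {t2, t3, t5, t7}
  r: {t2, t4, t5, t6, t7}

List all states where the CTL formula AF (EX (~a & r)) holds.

Sat(~a) = {t0, t1, t4, t6}
Sat(~a & r) = {t4, t6}
Sat(EX (~a & r)) = {s : some successor in {t4, t6}} = {t2, t5, t6}
AF (EX (~a & r)): least fixpoint, start Z0 = {t2, t5, t6}, add states with every successor in Z. Z1 = {t1, t2, t5, t6}; fixed.
Sat(AF (EX (~a & r))) = {t1, t2, t5, t6}

{t1, t2, t5, t6}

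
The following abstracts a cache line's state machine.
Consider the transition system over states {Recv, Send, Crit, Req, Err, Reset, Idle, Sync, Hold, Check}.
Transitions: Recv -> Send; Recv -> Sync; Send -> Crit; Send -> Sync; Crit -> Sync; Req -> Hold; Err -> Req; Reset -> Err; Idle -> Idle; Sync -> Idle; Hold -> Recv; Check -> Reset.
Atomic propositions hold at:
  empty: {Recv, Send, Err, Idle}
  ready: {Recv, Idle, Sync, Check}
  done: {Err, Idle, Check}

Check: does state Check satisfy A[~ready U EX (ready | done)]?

No

Sat(~ready) = {Send, Crit, Req, Err, Reset, Hold}
Sat(ready | done) = {Recv, Err, Idle, Sync, Check}
Sat(EX (ready | done)) = {s : some successor in {Recv, Err, Idle, Sync, Check}} = {Recv, Send, Crit, Reset, Idle, Sync, Hold}
A[~ready U EX (ready | done)]: least fixpoint, start Z0 = Sat(EX (ready | done)) = {Recv, Send, Crit, Reset, Idle, Sync, Hold}, add states in Sat(~ready) with every successor in Z. Z1 = {Recv, Send, Crit, Req, Reset, Idle, Sync, Hold}; Z2 = {Recv, Send, Crit, Req, Err, Reset, Idle, Sync, Hold}; fixed.
Sat(A[~ready U EX (ready | done)]) = {Recv, Send, Crit, Req, Err, Reset, Idle, Sync, Hold}
Check ∉ Sat(A[~ready U EX (ready | done)]) = {Recv, Send, Crit, Req, Err, Reset, Idle, Sync, Hold}, so the formula does not hold at Check.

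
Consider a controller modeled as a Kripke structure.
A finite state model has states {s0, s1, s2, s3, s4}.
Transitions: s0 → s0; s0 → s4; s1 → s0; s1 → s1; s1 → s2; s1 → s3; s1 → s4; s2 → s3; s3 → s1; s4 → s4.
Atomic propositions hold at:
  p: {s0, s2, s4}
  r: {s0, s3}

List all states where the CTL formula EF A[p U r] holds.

{s0, s1, s2, s3}

A[p U r]: least fixpoint, start Z0 = Sat(r) = {s0, s3}, add states in Sat(p) with every successor in Z. Z1 = {s0, s2, s3}; fixed.
Sat(A[p U r]) = {s0, s2, s3}
EF A[p U r]: least fixpoint, start Z0 = {s0, s2, s3}, add states with some successor in Z. Z1 = {s0, s1, s2, s3}; fixed.
Sat(EF A[p U r]) = {s0, s1, s2, s3}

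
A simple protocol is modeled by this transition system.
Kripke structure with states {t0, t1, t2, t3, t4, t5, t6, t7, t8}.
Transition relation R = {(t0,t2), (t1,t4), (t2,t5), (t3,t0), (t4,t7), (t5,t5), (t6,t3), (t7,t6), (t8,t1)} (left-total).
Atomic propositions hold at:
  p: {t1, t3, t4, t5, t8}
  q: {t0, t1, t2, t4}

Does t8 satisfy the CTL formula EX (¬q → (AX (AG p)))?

Yes

Sat(¬q) = {t3, t5, t6, t7, t8}
AG p: greatest fixpoint, start Z0 = {t1, t3, t4, t5, t8}, keep only states in Sat with every successor in Z. Z1 = {t1, t5, t8}; Z2 = {t5, t8}; Z3 = {t5}; fixed.
Sat(AG p) = {t5}
Sat(AX (AG p)) = {s : every successor in {t5}} = {t2, t5}
Sat(¬q → (AX (AG p))) = {t0, t1, t2, t4, t5}
Sat(EX (¬q → (AX (AG p)))) = {s : some successor in {t0, t1, t2, t4, t5}} = {t0, t1, t2, t3, t5, t8}
t8 ∈ Sat(EX (¬q → (AX (AG p)))) = {t0, t1, t2, t3, t5, t8}, so the formula holds at t8.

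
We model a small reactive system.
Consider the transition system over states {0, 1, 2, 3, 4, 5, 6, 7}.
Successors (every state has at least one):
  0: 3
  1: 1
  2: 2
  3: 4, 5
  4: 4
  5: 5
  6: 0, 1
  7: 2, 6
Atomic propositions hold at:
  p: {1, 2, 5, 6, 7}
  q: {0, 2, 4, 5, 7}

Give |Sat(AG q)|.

AG q: greatest fixpoint, start Z0 = {0, 2, 4, 5, 7}, keep only states in Sat with every successor in Z. Z1 = {2, 4, 5}; fixed.
Sat(AG q) = {2, 4, 5}
|Sat(AG q)| = |{2, 4, 5}| = 3.

3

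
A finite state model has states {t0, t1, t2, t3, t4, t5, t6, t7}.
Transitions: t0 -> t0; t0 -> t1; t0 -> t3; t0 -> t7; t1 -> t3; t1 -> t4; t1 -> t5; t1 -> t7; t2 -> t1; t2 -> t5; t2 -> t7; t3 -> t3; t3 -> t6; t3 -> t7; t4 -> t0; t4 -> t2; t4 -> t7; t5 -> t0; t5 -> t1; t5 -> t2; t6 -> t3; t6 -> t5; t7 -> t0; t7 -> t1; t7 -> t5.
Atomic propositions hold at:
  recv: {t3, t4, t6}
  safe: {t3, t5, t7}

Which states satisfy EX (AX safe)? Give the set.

{t3}

Sat(AX safe) = {s : every successor in {t3, t5, t7}} = {t6}
Sat(EX (AX safe)) = {s : some successor in {t6}} = {t3}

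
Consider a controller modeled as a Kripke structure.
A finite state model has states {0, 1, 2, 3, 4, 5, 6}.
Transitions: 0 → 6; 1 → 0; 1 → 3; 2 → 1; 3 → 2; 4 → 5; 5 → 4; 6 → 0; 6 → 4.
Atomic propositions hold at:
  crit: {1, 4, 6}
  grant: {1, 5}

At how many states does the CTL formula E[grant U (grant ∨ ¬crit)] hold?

Sat(¬crit) = {0, 2, 3, 5}
Sat(grant ∨ ¬crit) = {0, 1, 2, 3, 5}
E[grant U (grant ∨ ¬crit)]: least fixpoint, start Z0 = Sat((grant ∨ ¬crit)) = {0, 1, 2, 3, 5}, add states in Sat(grant) with some successor in Z. Already a fixed point.
Sat(E[grant U (grant ∨ ¬crit)]) = {0, 1, 2, 3, 5}
|Sat(E[grant U (grant ∨ ¬crit)])| = |{0, 1, 2, 3, 5}| = 5.

5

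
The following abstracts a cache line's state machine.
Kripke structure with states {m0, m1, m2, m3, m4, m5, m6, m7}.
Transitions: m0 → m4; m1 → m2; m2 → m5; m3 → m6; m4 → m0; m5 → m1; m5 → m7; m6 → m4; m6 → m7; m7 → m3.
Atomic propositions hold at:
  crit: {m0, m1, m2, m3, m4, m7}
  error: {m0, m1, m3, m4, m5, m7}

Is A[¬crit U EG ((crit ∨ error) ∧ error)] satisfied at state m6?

Sat(¬crit) = {m5, m6}
Sat(crit ∨ error) = {m0, m1, m2, m3, m4, m5, m7}
Sat((crit ∨ error) ∧ error) = {m0, m1, m3, m4, m5, m7}
EG ((crit ∨ error) ∧ error): greatest fixpoint, start Z0 = {m0, m1, m3, m4, m5, m7}, keep only states in Sat with some successor in Z. Z1 = {m0, m4, m5, m7}; Z2 = {m0, m4, m5}; Z3 = {m0, m4}; fixed.
Sat(EG ((crit ∨ error) ∧ error)) = {m0, m4}
A[¬crit U EG ((crit ∨ error) ∧ error)]: least fixpoint, start Z0 = Sat(EG ((crit ∨ error) ∧ error)) = {m0, m4}, add states in Sat(¬crit) with every successor in Z. Already a fixed point.
Sat(A[¬crit U EG ((crit ∨ error) ∧ error)]) = {m0, m4}
m6 ∉ Sat(A[¬crit U EG ((crit ∨ error) ∧ error)]) = {m0, m4}, so the formula does not hold at m6.

No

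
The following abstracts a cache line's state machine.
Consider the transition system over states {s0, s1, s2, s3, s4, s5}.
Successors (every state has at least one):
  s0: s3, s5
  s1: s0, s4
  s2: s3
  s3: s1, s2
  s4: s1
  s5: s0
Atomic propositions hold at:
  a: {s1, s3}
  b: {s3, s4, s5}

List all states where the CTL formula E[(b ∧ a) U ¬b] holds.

{s0, s1, s2, s3}

Sat(b ∧ a) = {s3}
Sat(¬b) = {s0, s1, s2}
E[(b ∧ a) U ¬b]: least fixpoint, start Z0 = Sat(¬b) = {s0, s1, s2}, add states in Sat(b ∧ a) with some successor in Z. Z1 = {s0, s1, s2, s3}; fixed.
Sat(E[(b ∧ a) U ¬b]) = {s0, s1, s2, s3}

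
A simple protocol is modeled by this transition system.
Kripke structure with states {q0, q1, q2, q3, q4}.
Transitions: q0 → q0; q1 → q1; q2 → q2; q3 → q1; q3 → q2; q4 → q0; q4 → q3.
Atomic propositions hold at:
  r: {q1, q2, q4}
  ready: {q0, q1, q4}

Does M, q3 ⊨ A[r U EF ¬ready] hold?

Yes

Sat(¬ready) = {q2, q3}
EF ¬ready: least fixpoint, start Z0 = {q2, q3}, add states with some successor in Z. Z1 = {q2, q3, q4}; fixed.
Sat(EF ¬ready) = {q2, q3, q4}
A[r U EF ¬ready]: least fixpoint, start Z0 = Sat(EF ¬ready) = {q2, q3, q4}, add states in Sat(r) with every successor in Z. Already a fixed point.
Sat(A[r U EF ¬ready]) = {q2, q3, q4}
q3 ∈ Sat(A[r U EF ¬ready]) = {q2, q3, q4}, so the formula holds at q3.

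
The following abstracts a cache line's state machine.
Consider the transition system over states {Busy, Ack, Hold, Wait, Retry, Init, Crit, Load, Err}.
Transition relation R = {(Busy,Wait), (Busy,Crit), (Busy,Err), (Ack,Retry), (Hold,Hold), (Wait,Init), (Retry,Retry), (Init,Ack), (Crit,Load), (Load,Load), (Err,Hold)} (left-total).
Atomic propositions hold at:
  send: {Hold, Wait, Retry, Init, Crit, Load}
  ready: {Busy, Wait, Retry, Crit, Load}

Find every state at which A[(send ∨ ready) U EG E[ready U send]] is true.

Sat(send ∨ ready) = {Busy, Hold, Wait, Retry, Init, Crit, Load}
E[ready U send]: least fixpoint, start Z0 = Sat(send) = {Hold, Wait, Retry, Init, Crit, Load}, add states in Sat(ready) with some successor in Z. Z1 = {Busy, Hold, Wait, Retry, Init, Crit, Load}; fixed.
Sat(E[ready U send]) = {Busy, Hold, Wait, Retry, Init, Crit, Load}
EG E[ready U send]: greatest fixpoint, start Z0 = {Busy, Hold, Wait, Retry, Init, Crit, Load}, keep only states in Sat with some successor in Z. Z1 = {Busy, Hold, Wait, Retry, Crit, Load}; Z2 = {Busy, Hold, Retry, Crit, Load}; fixed.
Sat(EG E[ready U send]) = {Busy, Hold, Retry, Crit, Load}
A[(send ∨ ready) U EG E[ready U send]]: least fixpoint, start Z0 = Sat(EG E[ready U send]) = {Busy, Hold, Retry, Crit, Load}, add states in Sat(send ∨ ready) with every successor in Z. Already a fixed point.
Sat(A[(send ∨ ready) U EG E[ready U send]]) = {Busy, Hold, Retry, Crit, Load}

{Busy, Hold, Retry, Crit, Load}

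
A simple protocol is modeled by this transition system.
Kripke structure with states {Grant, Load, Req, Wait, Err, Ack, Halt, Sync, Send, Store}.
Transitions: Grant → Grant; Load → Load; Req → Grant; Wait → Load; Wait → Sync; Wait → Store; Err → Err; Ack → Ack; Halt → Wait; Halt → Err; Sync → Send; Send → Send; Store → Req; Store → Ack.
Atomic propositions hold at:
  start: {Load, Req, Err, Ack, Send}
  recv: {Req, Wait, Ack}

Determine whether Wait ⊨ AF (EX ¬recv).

Sat(¬recv) = {Grant, Load, Err, Halt, Sync, Send, Store}
Sat(EX ¬recv) = {s : some successor in {Grant, Load, Err, Halt, Sync, Send, Store}} = {Grant, Load, Req, Wait, Err, Halt, Sync, Send}
AF (EX ¬recv): least fixpoint, start Z0 = {Grant, Load, Req, Wait, Err, Halt, Sync, Send}, add states with every successor in Z. Already a fixed point.
Sat(AF (EX ¬recv)) = {Grant, Load, Req, Wait, Err, Halt, Sync, Send}
Wait ∈ Sat(AF (EX ¬recv)) = {Grant, Load, Req, Wait, Err, Halt, Sync, Send}, so the formula holds at Wait.

Yes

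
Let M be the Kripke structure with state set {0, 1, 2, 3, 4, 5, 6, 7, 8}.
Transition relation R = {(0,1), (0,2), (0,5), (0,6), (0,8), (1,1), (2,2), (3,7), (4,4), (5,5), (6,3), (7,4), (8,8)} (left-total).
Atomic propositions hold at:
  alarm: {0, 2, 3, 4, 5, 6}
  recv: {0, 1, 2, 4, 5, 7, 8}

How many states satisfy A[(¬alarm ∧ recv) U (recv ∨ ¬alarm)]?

7

Sat(¬alarm) = {1, 7, 8}
Sat(¬alarm ∧ recv) = {1, 7, 8}
Sat(recv ∨ ¬alarm) = {0, 1, 2, 4, 5, 7, 8}
A[(¬alarm ∧ recv) U (recv ∨ ¬alarm)]: least fixpoint, start Z0 = Sat((recv ∨ ¬alarm)) = {0, 1, 2, 4, 5, 7, 8}, add states in Sat(¬alarm ∧ recv) with every successor in Z. Already a fixed point.
Sat(A[(¬alarm ∧ recv) U (recv ∨ ¬alarm)]) = {0, 1, 2, 4, 5, 7, 8}
|Sat(A[(¬alarm ∧ recv) U (recv ∨ ¬alarm)])| = |{0, 1, 2, 4, 5, 7, 8}| = 7.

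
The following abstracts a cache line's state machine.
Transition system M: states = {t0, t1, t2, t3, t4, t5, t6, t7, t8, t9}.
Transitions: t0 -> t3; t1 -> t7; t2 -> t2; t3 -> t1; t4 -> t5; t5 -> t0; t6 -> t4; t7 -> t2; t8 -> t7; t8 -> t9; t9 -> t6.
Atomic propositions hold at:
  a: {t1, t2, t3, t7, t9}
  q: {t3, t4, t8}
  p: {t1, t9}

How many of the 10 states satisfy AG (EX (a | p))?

Sat(a | p) = {t1, t2, t3, t7, t9}
Sat(EX (a | p)) = {s : some successor in {t1, t2, t3, t7, t9}} = {t0, t1, t2, t3, t7, t8}
AG (EX (a | p)): greatest fixpoint, start Z0 = {t0, t1, t2, t3, t7, t8}, keep only states in Sat with every successor in Z. Z1 = {t0, t1, t2, t3, t7}; fixed.
Sat(AG (EX (a | p))) = {t0, t1, t2, t3, t7}
|Sat(AG (EX (a | p)))| = |{t0, t1, t2, t3, t7}| = 5.

5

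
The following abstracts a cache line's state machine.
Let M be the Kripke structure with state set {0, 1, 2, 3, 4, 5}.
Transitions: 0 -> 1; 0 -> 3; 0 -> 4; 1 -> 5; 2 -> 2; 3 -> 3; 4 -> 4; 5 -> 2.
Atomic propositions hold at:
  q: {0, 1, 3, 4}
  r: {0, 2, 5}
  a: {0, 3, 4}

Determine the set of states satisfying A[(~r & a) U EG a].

Sat(~r) = {1, 3, 4}
Sat(~r & a) = {3, 4}
EG a: greatest fixpoint, start Z0 = {0, 3, 4}, keep only states in Sat with some successor in Z. Already a fixed point.
Sat(EG a) = {0, 3, 4}
A[(~r & a) U EG a]: least fixpoint, start Z0 = Sat(EG a) = {0, 3, 4}, add states in Sat(~r & a) with every successor in Z. Already a fixed point.
Sat(A[(~r & a) U EG a]) = {0, 3, 4}

{0, 3, 4}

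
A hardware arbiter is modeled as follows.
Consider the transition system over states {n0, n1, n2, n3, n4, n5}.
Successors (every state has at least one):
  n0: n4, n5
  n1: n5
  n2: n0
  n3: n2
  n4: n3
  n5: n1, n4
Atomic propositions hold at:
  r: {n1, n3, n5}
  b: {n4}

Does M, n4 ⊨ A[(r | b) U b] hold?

Yes

Sat(r | b) = {n1, n3, n4, n5}
A[(r | b) U b]: least fixpoint, start Z0 = Sat(b) = {n4}, add states in Sat(r | b) with every successor in Z. Already a fixed point.
Sat(A[(r | b) U b]) = {n4}
n4 ∈ Sat(A[(r | b) U b]) = {n4}, so the formula holds at n4.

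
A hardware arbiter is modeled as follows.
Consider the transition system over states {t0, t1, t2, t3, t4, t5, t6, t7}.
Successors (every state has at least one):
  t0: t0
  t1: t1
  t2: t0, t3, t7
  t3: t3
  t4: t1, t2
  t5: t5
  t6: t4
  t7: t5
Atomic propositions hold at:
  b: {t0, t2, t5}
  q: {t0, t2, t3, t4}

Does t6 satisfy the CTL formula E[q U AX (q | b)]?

Yes

Sat(q | b) = {t0, t2, t3, t4, t5}
Sat(AX (q | b)) = {s : every successor in {t0, t2, t3, t4, t5}} = {t0, t3, t5, t6, t7}
E[q U AX (q | b)]: least fixpoint, start Z0 = Sat(AX (q | b)) = {t0, t3, t5, t6, t7}, add states in Sat(q) with some successor in Z. Z1 = {t0, t2, t3, t5, t6, t7}; Z2 = {t0, t2, t3, t4, t5, t6, t7}; fixed.
Sat(E[q U AX (q | b)]) = {t0, t2, t3, t4, t5, t6, t7}
t6 ∈ Sat(E[q U AX (q | b)]) = {t0, t2, t3, t4, t5, t6, t7}, so the formula holds at t6.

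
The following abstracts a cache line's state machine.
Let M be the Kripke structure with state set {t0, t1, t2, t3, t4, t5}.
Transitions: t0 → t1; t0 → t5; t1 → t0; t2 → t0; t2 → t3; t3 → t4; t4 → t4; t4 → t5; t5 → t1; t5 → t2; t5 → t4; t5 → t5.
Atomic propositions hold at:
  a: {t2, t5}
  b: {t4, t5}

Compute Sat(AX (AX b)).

{t3}

Sat(AX b) = {s : every successor in {t4, t5}} = {t3, t4}
Sat(AX (AX b)) = {s : every successor in {t3, t4}} = {t3}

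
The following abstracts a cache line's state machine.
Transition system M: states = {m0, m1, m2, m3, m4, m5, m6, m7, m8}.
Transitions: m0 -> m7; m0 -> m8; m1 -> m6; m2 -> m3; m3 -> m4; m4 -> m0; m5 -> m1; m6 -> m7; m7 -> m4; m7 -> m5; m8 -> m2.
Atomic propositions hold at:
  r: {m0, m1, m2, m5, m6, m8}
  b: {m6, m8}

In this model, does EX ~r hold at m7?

Sat(~r) = {m3, m4, m7}
Sat(EX ~r) = {s : some successor in {m3, m4, m7}} = {m0, m2, m3, m6, m7}
m7 ∈ Sat(EX ~r) = {m0, m2, m3, m6, m7}, so the formula holds at m7.

Yes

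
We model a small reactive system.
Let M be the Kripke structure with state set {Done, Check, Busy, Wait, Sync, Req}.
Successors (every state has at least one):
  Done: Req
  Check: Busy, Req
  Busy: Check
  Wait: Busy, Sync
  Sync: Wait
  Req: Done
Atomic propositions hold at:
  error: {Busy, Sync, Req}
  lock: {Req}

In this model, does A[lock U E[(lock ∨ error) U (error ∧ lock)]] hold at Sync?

No

Sat(lock ∨ error) = {Busy, Sync, Req}
Sat(error ∧ lock) = {Req}
E[(lock ∨ error) U (error ∧ lock)]: least fixpoint, start Z0 = Sat((error ∧ lock)) = {Req}, add states in Sat(lock ∨ error) with some successor in Z. Already a fixed point.
Sat(E[(lock ∨ error) U (error ∧ lock)]) = {Req}
A[lock U E[(lock ∨ error) U (error ∧ lock)]]: least fixpoint, start Z0 = Sat(E[(lock ∨ error) U (error ∧ lock)]) = {Req}, add states in Sat(lock) with every successor in Z. Already a fixed point.
Sat(A[lock U E[(lock ∨ error) U (error ∧ lock)]]) = {Req}
Sync ∉ Sat(A[lock U E[(lock ∨ error) U (error ∧ lock)]]) = {Req}, so the formula does not hold at Sync.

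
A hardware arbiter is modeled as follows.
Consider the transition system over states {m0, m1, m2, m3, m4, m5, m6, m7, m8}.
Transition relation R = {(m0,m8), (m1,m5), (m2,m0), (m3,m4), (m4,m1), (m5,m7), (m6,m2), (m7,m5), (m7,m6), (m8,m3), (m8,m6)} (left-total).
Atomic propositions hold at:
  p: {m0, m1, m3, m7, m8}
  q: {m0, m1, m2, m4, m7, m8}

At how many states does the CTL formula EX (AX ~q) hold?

3

Sat(~q) = {m3, m5, m6}
Sat(AX ~q) = {s : every successor in {m3, m5, m6}} = {m1, m7, m8}
Sat(EX (AX ~q)) = {s : some successor in {m1, m7, m8}} = {m0, m4, m5}
|Sat(EX (AX ~q))| = |{m0, m4, m5}| = 3.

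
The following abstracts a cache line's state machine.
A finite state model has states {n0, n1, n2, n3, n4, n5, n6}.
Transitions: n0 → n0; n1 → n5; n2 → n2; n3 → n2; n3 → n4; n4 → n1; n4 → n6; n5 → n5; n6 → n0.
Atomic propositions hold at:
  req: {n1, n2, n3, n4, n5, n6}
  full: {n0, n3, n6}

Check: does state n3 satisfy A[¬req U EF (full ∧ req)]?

Yes

Sat(¬req) = {n0}
Sat(full ∧ req) = {n3, n6}
EF (full ∧ req): least fixpoint, start Z0 = {n3, n6}, add states with some successor in Z. Z1 = {n3, n4, n6}; fixed.
Sat(EF (full ∧ req)) = {n3, n4, n6}
A[¬req U EF (full ∧ req)]: least fixpoint, start Z0 = Sat(EF (full ∧ req)) = {n3, n4, n6}, add states in Sat(¬req) with every successor in Z. Already a fixed point.
Sat(A[¬req U EF (full ∧ req)]) = {n3, n4, n6}
n3 ∈ Sat(A[¬req U EF (full ∧ req)]) = {n3, n4, n6}, so the formula holds at n3.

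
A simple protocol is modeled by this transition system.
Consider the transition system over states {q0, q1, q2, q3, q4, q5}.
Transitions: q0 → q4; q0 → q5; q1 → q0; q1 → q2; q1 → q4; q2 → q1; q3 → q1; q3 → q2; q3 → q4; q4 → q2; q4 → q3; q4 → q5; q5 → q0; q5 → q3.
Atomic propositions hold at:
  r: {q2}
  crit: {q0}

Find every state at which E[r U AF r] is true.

{q2}

AF r: least fixpoint, start Z0 = {q2}, add states with every successor in Z. Already a fixed point.
Sat(AF r) = {q2}
E[r U AF r]: least fixpoint, start Z0 = Sat(AF r) = {q2}, add states in Sat(r) with some successor in Z. Already a fixed point.
Sat(E[r U AF r]) = {q2}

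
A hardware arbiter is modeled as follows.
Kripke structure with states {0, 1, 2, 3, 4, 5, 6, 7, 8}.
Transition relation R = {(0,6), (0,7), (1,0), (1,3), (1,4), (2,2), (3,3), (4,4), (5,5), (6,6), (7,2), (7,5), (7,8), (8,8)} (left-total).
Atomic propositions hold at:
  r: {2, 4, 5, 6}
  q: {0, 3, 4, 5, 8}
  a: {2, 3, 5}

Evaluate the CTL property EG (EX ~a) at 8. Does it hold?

Sat(~a) = {0, 1, 4, 6, 7, 8}
Sat(EX ~a) = {s : some successor in {0, 1, 4, 6, 7, 8}} = {0, 1, 4, 6, 7, 8}
EG (EX ~a): greatest fixpoint, start Z0 = {0, 1, 4, 6, 7, 8}, keep only states in Sat with some successor in Z. Already a fixed point.
Sat(EG (EX ~a)) = {0, 1, 4, 6, 7, 8}
8 ∈ Sat(EG (EX ~a)) = {0, 1, 4, 6, 7, 8}, so the formula holds at 8.

Yes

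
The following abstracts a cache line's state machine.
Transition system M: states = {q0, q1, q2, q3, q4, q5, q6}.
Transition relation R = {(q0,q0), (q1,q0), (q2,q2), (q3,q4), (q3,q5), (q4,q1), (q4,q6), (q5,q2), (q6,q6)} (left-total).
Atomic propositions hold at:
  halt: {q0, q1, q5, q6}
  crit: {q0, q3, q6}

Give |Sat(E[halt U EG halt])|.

EG halt: greatest fixpoint, start Z0 = {q0, q1, q5, q6}, keep only states in Sat with some successor in Z. Z1 = {q0, q1, q6}; fixed.
Sat(EG halt) = {q0, q1, q6}
E[halt U EG halt]: least fixpoint, start Z0 = Sat(EG halt) = {q0, q1, q6}, add states in Sat(halt) with some successor in Z. Already a fixed point.
Sat(E[halt U EG halt]) = {q0, q1, q6}
|Sat(E[halt U EG halt])| = |{q0, q1, q6}| = 3.

3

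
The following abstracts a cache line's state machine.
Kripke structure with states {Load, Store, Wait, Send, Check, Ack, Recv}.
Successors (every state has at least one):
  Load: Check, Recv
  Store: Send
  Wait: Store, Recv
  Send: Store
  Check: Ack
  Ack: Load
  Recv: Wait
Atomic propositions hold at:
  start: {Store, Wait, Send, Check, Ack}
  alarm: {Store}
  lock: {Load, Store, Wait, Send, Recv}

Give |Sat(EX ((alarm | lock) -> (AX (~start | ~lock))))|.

3

Sat(alarm | lock) = {Load, Store, Wait, Send, Recv}
Sat(~start) = {Load, Recv}
Sat(~lock) = {Check, Ack}
Sat(~start | ~lock) = {Load, Check, Ack, Recv}
Sat(AX (~start | ~lock)) = {s : every successor in {Load, Check, Ack, Recv}} = {Load, Check, Ack}
Sat((alarm | lock) -> (AX (~start | ~lock))) = {Load, Check, Ack}
Sat(EX ((alarm | lock) -> (AX (~start | ~lock)))) = {s : some successor in {Load, Check, Ack}} = {Load, Check, Ack}
|Sat(EX ((alarm | lock) -> (AX (~start | ~lock))))| = |{Load, Check, Ack}| = 3.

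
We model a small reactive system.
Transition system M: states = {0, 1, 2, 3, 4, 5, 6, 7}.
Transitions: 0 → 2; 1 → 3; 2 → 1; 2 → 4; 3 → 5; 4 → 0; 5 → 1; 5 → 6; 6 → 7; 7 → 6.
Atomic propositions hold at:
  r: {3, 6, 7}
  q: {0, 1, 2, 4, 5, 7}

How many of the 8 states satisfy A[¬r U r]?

5

Sat(¬r) = {0, 1, 2, 4, 5}
A[¬r U r]: least fixpoint, start Z0 = Sat(r) = {3, 6, 7}, add states in Sat(¬r) with every successor in Z. Z1 = {1, 3, 6, 7}; Z2 = {1, 3, 5, 6, 7}; fixed.
Sat(A[¬r U r]) = {1, 3, 5, 6, 7}
|Sat(A[¬r U r])| = |{1, 3, 5, 6, 7}| = 5.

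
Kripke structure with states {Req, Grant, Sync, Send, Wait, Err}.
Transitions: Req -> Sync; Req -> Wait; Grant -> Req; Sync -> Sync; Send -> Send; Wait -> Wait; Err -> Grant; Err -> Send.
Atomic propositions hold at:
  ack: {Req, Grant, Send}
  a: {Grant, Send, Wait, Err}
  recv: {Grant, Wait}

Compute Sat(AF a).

{Grant, Send, Wait, Err}

AF a: least fixpoint, start Z0 = {Grant, Send, Wait, Err}, add states with every successor in Z. Already a fixed point.
Sat(AF a) = {Grant, Send, Wait, Err}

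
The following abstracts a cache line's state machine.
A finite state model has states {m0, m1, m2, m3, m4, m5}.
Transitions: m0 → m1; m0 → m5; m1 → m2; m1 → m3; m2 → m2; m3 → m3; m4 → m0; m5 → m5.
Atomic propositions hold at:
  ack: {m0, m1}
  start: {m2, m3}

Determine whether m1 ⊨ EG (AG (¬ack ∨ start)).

No

Sat(¬ack) = {m2, m3, m4, m5}
Sat(¬ack ∨ start) = {m2, m3, m4, m5}
AG (¬ack ∨ start): greatest fixpoint, start Z0 = {m2, m3, m4, m5}, keep only states in Sat with every successor in Z. Z1 = {m2, m3, m5}; fixed.
Sat(AG (¬ack ∨ start)) = {m2, m3, m5}
EG (AG (¬ack ∨ start)): greatest fixpoint, start Z0 = {m2, m3, m5}, keep only states in Sat with some successor in Z. Already a fixed point.
Sat(EG (AG (¬ack ∨ start))) = {m2, m3, m5}
m1 ∉ Sat(EG (AG (¬ack ∨ start))) = {m2, m3, m5}, so the formula does not hold at m1.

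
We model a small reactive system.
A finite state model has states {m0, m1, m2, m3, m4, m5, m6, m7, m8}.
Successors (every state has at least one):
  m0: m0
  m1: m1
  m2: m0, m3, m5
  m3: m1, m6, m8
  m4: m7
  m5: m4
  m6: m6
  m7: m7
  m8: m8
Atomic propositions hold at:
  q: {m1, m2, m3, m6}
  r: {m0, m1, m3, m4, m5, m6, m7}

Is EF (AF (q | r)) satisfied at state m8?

Sat(q | r) = {m0, m1, m2, m3, m4, m5, m6, m7}
AF (q | r): least fixpoint, start Z0 = {m0, m1, m2, m3, m4, m5, m6, m7}, add states with every successor in Z. Already a fixed point.
Sat(AF (q | r)) = {m0, m1, m2, m3, m4, m5, m6, m7}
EF (AF (q | r)): least fixpoint, start Z0 = {m0, m1, m2, m3, m4, m5, m6, m7}, add states with some successor in Z. Already a fixed point.
Sat(EF (AF (q | r))) = {m0, m1, m2, m3, m4, m5, m6, m7}
m8 ∉ Sat(EF (AF (q | r))) = {m0, m1, m2, m3, m4, m5, m6, m7}, so the formula does not hold at m8.

No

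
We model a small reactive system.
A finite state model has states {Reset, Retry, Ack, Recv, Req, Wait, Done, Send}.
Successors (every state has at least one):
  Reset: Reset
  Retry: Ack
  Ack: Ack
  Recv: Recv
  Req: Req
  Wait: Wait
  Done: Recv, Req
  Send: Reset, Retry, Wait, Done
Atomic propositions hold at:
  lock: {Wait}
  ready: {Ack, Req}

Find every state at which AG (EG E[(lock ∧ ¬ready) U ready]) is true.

{Ack, Req}

Sat(¬ready) = {Reset, Retry, Recv, Wait, Done, Send}
Sat(lock ∧ ¬ready) = {Wait}
E[(lock ∧ ¬ready) U ready]: least fixpoint, start Z0 = Sat(ready) = {Ack, Req}, add states in Sat(lock ∧ ¬ready) with some successor in Z. Already a fixed point.
Sat(E[(lock ∧ ¬ready) U ready]) = {Ack, Req}
EG E[(lock ∧ ¬ready) U ready]: greatest fixpoint, start Z0 = {Ack, Req}, keep only states in Sat with some successor in Z. Already a fixed point.
Sat(EG E[(lock ∧ ¬ready) U ready]) = {Ack, Req}
AG (EG E[(lock ∧ ¬ready) U ready]): greatest fixpoint, start Z0 = {Ack, Req}, keep only states in Sat with every successor in Z. Already a fixed point.
Sat(AG (EG E[(lock ∧ ¬ready) U ready])) = {Ack, Req}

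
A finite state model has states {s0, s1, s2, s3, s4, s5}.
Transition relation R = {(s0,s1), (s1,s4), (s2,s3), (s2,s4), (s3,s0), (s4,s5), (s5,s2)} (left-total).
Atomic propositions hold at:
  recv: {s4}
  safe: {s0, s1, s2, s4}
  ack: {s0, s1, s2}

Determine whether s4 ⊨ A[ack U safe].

A[ack U safe]: least fixpoint, start Z0 = Sat(safe) = {s0, s1, s2, s4}, add states in Sat(ack) with every successor in Z. Already a fixed point.
Sat(A[ack U safe]) = {s0, s1, s2, s4}
s4 ∈ Sat(A[ack U safe]) = {s0, s1, s2, s4}, so the formula holds at s4.

Yes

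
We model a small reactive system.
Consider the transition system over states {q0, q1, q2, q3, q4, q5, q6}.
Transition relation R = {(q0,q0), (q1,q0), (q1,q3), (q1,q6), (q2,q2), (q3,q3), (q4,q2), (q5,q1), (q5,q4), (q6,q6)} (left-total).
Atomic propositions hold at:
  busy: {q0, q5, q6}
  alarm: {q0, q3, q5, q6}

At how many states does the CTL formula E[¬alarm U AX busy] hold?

Sat(¬alarm) = {q1, q2, q4}
Sat(AX busy) = {s : every successor in {q0, q5, q6}} = {q0, q6}
E[¬alarm U AX busy]: least fixpoint, start Z0 = Sat(AX busy) = {q0, q6}, add states in Sat(¬alarm) with some successor in Z. Z1 = {q0, q1, q6}; fixed.
Sat(E[¬alarm U AX busy]) = {q0, q1, q6}
|Sat(E[¬alarm U AX busy])| = |{q0, q1, q6}| = 3.

3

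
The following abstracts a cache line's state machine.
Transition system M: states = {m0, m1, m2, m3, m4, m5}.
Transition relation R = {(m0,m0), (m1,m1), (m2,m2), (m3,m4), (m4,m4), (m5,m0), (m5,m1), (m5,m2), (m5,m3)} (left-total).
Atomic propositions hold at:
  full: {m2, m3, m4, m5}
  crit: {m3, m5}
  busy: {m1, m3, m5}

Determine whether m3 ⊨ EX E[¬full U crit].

No

Sat(¬full) = {m0, m1}
E[¬full U crit]: least fixpoint, start Z0 = Sat(crit) = {m3, m5}, add states in Sat(¬full) with some successor in Z. Already a fixed point.
Sat(E[¬full U crit]) = {m3, m5}
Sat(EX E[¬full U crit]) = {s : some successor in {m3, m5}} = {m5}
m3 ∉ Sat(EX E[¬full U crit]) = {m5}, so the formula does not hold at m3.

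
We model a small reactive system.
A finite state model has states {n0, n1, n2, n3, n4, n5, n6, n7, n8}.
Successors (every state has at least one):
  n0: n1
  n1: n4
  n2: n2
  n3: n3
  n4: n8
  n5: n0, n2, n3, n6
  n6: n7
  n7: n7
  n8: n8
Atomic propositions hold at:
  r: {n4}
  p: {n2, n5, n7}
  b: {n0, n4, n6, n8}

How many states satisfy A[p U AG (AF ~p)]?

Sat(~p) = {n0, n1, n3, n4, n6, n8}
AF ~p: least fixpoint, start Z0 = {n0, n1, n3, n4, n6, n8}, add states with every successor in Z. Already a fixed point.
Sat(AF ~p) = {n0, n1, n3, n4, n6, n8}
AG (AF ~p): greatest fixpoint, start Z0 = {n0, n1, n3, n4, n6, n8}, keep only states in Sat with every successor in Z. Z1 = {n0, n1, n3, n4, n8}; fixed.
Sat(AG (AF ~p)) = {n0, n1, n3, n4, n8}
A[p U AG (AF ~p)]: least fixpoint, start Z0 = Sat(AG (AF ~p)) = {n0, n1, n3, n4, n8}, add states in Sat(p) with every successor in Z. Already a fixed point.
Sat(A[p U AG (AF ~p)]) = {n0, n1, n3, n4, n8}
|Sat(A[p U AG (AF ~p)])| = |{n0, n1, n3, n4, n8}| = 5.

5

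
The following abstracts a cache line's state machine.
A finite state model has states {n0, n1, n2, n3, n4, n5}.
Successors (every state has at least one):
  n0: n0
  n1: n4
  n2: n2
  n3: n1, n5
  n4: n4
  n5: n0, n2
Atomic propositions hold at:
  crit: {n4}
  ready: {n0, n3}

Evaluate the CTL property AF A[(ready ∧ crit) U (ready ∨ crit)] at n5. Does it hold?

No

Sat(ready ∧ crit) = ∅
Sat(ready ∨ crit) = {n0, n3, n4}
A[(ready ∧ crit) U (ready ∨ crit)]: least fixpoint, start Z0 = Sat((ready ∨ crit)) = {n0, n3, n4}, add states in Sat(ready ∧ crit) with every successor in Z. Already a fixed point.
Sat(A[(ready ∧ crit) U (ready ∨ crit)]) = {n0, n3, n4}
AF A[(ready ∧ crit) U (ready ∨ crit)]: least fixpoint, start Z0 = {n0, n3, n4}, add states with every successor in Z. Z1 = {n0, n1, n3, n4}; fixed.
Sat(AF A[(ready ∧ crit) U (ready ∨ crit)]) = {n0, n1, n3, n4}
n5 ∉ Sat(AF A[(ready ∧ crit) U (ready ∨ crit)]) = {n0, n1, n3, n4}, so the formula does not hold at n5.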